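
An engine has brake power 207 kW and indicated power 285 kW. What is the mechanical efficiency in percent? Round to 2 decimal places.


eta_mech = (BP / IP) * 100
Ratio = 207 / 285 = 0.7263
eta_mech = 0.7263 * 100 = 72.63%


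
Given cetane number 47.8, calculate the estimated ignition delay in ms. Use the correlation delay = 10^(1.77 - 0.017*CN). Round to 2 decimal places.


delay = 10^(1.77 - 0.017*CN)
Exponent = 1.77 - 0.017*47.8 = 0.9574
delay = 10^0.9574 = 9.07 ms


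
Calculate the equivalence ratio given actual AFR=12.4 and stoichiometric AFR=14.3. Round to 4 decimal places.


phi = AFR_stoich / AFR_actual
phi = 14.3 / 12.4 = 1.1532


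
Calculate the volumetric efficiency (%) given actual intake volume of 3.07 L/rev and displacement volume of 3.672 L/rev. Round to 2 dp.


eta_v = (V_actual / V_disp) * 100
Ratio = 3.07 / 3.672 = 0.8361
eta_v = 0.8361 * 100 = 83.61%


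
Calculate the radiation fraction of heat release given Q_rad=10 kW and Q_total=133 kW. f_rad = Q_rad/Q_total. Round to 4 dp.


f_rad = Q_rad / Q_total
f_rad = 10 / 133 = 0.0752


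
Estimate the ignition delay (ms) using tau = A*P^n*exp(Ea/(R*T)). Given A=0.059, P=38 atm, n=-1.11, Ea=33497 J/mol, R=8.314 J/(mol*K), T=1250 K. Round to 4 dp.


tau = A * P^n * exp(Ea/(R*T))
P^n = 38^(-1.11) = 0.01763763
Ea/(R*T) = 33497/(8.314*1250) = 3.223190
exp(Ea/(R*T)) = 25.108082
tau = 0.059 * 0.01763763 * 25.108082 = 0.0261 ms


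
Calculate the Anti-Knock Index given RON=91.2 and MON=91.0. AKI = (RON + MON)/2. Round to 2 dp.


AKI = (RON + MON) / 2
AKI = (91.2 + 91.0) / 2
AKI = 182.2 / 2 = 91.10


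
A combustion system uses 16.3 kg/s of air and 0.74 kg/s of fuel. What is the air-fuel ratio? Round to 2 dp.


AFR = m_air / m_fuel
AFR = 16.3 / 0.74 = 22.03


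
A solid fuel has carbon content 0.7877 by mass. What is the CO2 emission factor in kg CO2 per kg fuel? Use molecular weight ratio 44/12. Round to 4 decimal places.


EF = C_frac * (M_CO2 / M_C)
EF = 0.7877 * (44/12)
EF = 0.7877 * 3.666667 = 2.8882 kg_CO2/kg_fuel


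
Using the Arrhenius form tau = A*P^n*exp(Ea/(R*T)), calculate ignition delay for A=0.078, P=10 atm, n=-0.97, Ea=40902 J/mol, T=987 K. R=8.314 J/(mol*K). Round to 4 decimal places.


tau = A * P^n * exp(Ea/(R*T))
P^n = 10^(-0.97) = 0.10715193
Ea/(R*T) = 40902/(8.314*987) = 4.984451
exp(Ea/(R*T)) = 146.123399
tau = 0.078 * 0.10715193 * 146.123399 = 1.2213 ms


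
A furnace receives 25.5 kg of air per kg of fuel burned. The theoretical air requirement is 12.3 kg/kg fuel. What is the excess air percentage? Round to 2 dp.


Excess air = actual - stoichiometric = 25.5 - 12.3 = 13.20 kg/kg fuel
Excess air % = (excess / stoich) * 100 = (13.20 / 12.3) * 100 = 107.32%


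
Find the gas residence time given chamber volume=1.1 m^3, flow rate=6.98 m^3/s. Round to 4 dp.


tau = V / Q_flow
tau = 1.1 / 6.98 = 0.1576 s


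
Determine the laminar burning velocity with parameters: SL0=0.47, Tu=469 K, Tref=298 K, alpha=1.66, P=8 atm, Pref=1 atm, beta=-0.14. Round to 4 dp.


SL = SL0 * (Tu/Tref)^alpha * (P/Pref)^beta
T ratio = 469/298 = 1.57382550
(T ratio)^alpha = 1.57382550^1.66 = 2.122990
(P/Pref)^beta = 8^(-0.14) = 0.747425
SL = 0.47 * 2.122990 * 0.747425 = 0.7458 m/s


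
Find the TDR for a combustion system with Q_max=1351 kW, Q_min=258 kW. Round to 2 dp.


TDR = Q_max / Q_min
TDR = 1351 / 258 = 5.24


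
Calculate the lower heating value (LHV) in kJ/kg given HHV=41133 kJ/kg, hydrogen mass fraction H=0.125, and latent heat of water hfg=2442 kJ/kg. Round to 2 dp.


LHV = HHV - hfg * 9 * H
Water correction = 2442 * 9 * 0.125 = 2747.250 kJ/kg
LHV = 41133 - 2747.250 = 38385.75 kJ/kg


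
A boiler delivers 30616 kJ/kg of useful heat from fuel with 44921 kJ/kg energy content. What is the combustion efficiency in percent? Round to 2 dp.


Efficiency = (Q_useful / Q_fuel) * 100
Efficiency = (30616 / 44921) * 100
Efficiency = 0.6816 * 100 = 68.16%


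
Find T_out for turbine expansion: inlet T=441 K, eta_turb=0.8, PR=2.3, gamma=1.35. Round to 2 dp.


T_out = T_in * (1 - eta * (1 - PR^(-(gamma-1)/gamma)))
Exponent = -(1.35-1)/1.35 = -0.25925926
PR^exp = 2.3^(-0.25925926) = 0.80578413
Factor = 1 - 0.8*(1 - 0.80578413) = 0.84462730
T_out = 441 * 0.84462730 = 372.48 K


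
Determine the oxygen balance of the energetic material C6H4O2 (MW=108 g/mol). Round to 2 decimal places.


OB = -1600 * (2C + H/2 - O) / MW
Inner = 2*6 + 4/2 - 2 = 12.00
OB = -1600 * 12.00 / 108 = -177.78%


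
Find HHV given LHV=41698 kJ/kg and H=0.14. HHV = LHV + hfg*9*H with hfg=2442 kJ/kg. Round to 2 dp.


HHV = LHV + hfg * 9 * H
Water addition = 2442 * 9 * 0.14 = 3076.920 kJ/kg
HHV = 41698 + 3076.920 = 44774.92 kJ/kg


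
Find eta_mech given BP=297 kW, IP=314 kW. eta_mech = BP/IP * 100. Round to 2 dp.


eta_mech = (BP / IP) * 100
Ratio = 297 / 314 = 0.9459
eta_mech = 0.9459 * 100 = 94.59%


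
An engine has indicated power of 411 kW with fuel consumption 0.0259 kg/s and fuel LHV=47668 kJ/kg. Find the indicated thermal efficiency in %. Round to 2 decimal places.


eta_ith = (IP / (mf * LHV)) * 100
Denominator = 0.0259 * 47668 = 1234.6012 kW
eta_ith = (411 / 1234.6012) * 100 = 33.29%


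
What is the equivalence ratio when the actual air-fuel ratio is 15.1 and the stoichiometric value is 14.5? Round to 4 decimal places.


phi = AFR_stoich / AFR_actual
phi = 14.5 / 15.1 = 0.9603


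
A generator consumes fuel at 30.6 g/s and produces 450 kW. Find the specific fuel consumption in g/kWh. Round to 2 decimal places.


SFC = (mf / BP) * 3600
Rate = 30.6 / 450 = 0.068000 g/(s*kW)
SFC = 0.068000 * 3600 = 244.80 g/kWh


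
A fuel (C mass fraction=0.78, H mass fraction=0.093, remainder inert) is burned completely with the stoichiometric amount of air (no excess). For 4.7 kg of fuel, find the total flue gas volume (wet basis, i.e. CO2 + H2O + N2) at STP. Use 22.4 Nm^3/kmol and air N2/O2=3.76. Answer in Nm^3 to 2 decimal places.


Per kg fuel: CO2 = (C/12 kmol)*22.4 = (0.78/12)*22.4 = 1.45600 Nm^3
Per kg fuel: H2O = (H/2 kmol)*22.4 = (0.093/2)*22.4 = 1.04160 Nm^3
O2 needed per kg fuel = C/12 + H/4 = 0.78/12 + 0.093/4 = 0.08825000 kmol
Per kg fuel: N2 = O2*3.76*22.4 = 0.08825000*3.76*22.4 = 7.43277 Nm^3
Total per kg = 1.45600 + 1.04160 + 7.43277 = 9.93037 Nm^3
Total = 9.93037 * 4.7 = 46.67 Nm^3


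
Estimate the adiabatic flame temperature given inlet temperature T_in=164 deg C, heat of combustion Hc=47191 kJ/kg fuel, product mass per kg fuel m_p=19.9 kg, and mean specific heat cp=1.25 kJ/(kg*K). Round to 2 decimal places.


T_ad = T_in + Hc / (m_p * cp)
Denominator = 19.9 * 1.25 = 24.8750
Temperature rise = 47191 / 24.8750 = 1897.13 K
T_ad = 164 + 1897.13 = 2061.13 deg C


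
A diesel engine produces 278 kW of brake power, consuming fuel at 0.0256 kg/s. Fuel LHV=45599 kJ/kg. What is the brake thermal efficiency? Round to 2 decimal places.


eta_BTE = (BP / (mf * LHV)) * 100
Denominator = 0.0256 * 45599 = 1167.3344 kW
eta_BTE = (278 / 1167.3344) * 100 = 23.81%


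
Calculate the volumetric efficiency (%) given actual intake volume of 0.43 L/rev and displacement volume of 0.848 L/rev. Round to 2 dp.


eta_v = (V_actual / V_disp) * 100
Ratio = 0.43 / 0.848 = 0.5071
eta_v = 0.5071 * 100 = 50.71%


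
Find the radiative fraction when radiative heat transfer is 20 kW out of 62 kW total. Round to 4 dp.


f_rad = Q_rad / Q_total
f_rad = 20 / 62 = 0.3226


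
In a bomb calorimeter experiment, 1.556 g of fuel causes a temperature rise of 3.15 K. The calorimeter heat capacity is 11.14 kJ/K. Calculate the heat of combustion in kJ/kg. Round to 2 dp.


Hc = C_cal * delta_T / m_fuel
Q_released = 11.14 * 3.15 = 35.0910 kJ
m_fuel = 1.556 g = 1.556/1000 kg = 0.001556 kg
Hc = 35.0910 / 0.001556 = 22552.06 kJ/kg


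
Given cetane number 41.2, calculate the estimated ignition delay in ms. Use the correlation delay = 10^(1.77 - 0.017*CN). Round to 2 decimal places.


delay = 10^(1.77 - 0.017*CN)
Exponent = 1.77 - 0.017*41.2 = 1.0696
delay = 10^1.0696 = 11.74 ms


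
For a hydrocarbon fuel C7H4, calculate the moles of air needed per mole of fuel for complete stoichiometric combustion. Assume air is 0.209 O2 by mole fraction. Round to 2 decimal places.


Balanced combustion: C7H4 + 8 O2 -> 7 CO2 + 2 H2O
O2 needed = C + H/4 = 7 + 4/4 = 8.00 moles
Air moles = O2 / 0.209 = 8.00 / 0.209 = 38.28 moles air


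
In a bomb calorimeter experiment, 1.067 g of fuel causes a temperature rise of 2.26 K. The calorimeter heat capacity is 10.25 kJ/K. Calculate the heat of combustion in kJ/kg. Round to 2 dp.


Hc = C_cal * delta_T / m_fuel
Q_released = 10.25 * 2.26 = 23.1650 kJ
m_fuel = 1.067 g = 1.067/1000 kg = 0.001067 kg
Hc = 23.1650 / 0.001067 = 21710.40 kJ/kg


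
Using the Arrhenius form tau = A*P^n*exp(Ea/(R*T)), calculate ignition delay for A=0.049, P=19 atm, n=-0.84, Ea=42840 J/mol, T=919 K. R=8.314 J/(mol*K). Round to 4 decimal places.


tau = A * P^n * exp(Ea/(R*T))
P^n = 19^(-0.84) = 0.08430377
Ea/(R*T) = 42840/(8.314*919) = 5.606914
exp(Ea/(R*T)) = 272.302740
tau = 0.049 * 0.08430377 * 272.302740 = 1.1249 ms


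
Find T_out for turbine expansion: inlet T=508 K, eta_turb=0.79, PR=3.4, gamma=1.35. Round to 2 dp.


T_out = T_in * (1 - eta * (1 - PR^(-(gamma-1)/gamma)))
Exponent = -(1.35-1)/1.35 = -0.25925926
PR^exp = 3.4^(-0.25925926) = 0.72813041
Factor = 1 - 0.79*(1 - 0.72813041) = 0.78522302
T_out = 508 * 0.78522302 = 398.89 K


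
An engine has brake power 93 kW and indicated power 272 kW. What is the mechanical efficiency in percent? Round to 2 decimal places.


eta_mech = (BP / IP) * 100
Ratio = 93 / 272 = 0.3419
eta_mech = 0.3419 * 100 = 34.19%


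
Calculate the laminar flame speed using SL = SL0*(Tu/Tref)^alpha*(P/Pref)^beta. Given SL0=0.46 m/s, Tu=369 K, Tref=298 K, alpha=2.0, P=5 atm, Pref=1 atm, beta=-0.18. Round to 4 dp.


SL = SL0 * (Tu/Tref)^alpha * (P/Pref)^beta
T ratio = 369/298 = 1.23825503
(T ratio)^alpha = 1.23825503^2.0 = 1.533276
(P/Pref)^beta = 5^(-0.18) = 0.748489
SL = 0.46 * 1.533276 * 0.748489 = 0.5279 m/s


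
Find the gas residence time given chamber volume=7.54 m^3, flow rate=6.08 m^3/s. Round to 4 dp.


tau = V / Q_flow
tau = 7.54 / 6.08 = 1.2401 s


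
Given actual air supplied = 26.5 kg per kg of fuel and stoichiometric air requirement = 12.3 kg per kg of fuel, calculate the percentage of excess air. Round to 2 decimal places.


Excess air = actual - stoichiometric = 26.5 - 12.3 = 14.20 kg/kg fuel
Excess air % = (excess / stoich) * 100 = (14.20 / 12.3) * 100 = 115.45%


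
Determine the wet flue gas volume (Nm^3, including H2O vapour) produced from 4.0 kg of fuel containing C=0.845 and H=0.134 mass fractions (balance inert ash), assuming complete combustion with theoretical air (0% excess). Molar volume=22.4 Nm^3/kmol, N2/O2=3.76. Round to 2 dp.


Per kg fuel: CO2 = (C/12 kmol)*22.4 = (0.845/12)*22.4 = 1.57733 Nm^3
Per kg fuel: H2O = (H/2 kmol)*22.4 = (0.134/2)*22.4 = 1.50080 Nm^3
O2 needed per kg fuel = C/12 + H/4 = 0.845/12 + 0.134/4 = 0.10391667 kmol
Per kg fuel: N2 = O2*3.76*22.4 = 0.10391667*3.76*22.4 = 8.75228 Nm^3
Total per kg = 1.57733 + 1.50080 + 8.75228 = 11.83041 Nm^3
Total = 11.83041 * 4.0 = 47.32 Nm^3


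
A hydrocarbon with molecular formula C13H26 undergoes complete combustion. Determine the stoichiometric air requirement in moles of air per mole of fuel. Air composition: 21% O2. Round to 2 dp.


Balanced combustion: C13H26 + 19.5 O2 -> 13 CO2 + 13 H2O
O2 needed = C + H/4 = 13 + 26/4 = 19.50 moles
Air moles = O2 / 0.21 = 19.50 / 0.21 = 92.86 moles air


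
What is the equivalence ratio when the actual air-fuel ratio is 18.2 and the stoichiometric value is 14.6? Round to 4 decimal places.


phi = AFR_stoich / AFR_actual
phi = 14.6 / 18.2 = 0.8022


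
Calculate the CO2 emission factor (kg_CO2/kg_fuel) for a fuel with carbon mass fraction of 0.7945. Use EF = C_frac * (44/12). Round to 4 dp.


EF = C_frac * (M_CO2 / M_C)
EF = 0.7945 * (44/12)
EF = 0.7945 * 3.666667 = 2.9132 kg_CO2/kg_fuel


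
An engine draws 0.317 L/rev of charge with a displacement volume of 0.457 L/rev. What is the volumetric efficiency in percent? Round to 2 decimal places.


eta_v = (V_actual / V_disp) * 100
Ratio = 0.317 / 0.457 = 0.6937
eta_v = 0.6937 * 100 = 69.37%


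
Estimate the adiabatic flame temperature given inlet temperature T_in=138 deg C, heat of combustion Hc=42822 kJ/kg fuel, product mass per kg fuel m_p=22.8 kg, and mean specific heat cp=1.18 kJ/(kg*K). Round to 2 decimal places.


T_ad = T_in + Hc / (m_p * cp)
Denominator = 22.8 * 1.18 = 26.9040
Temperature rise = 42822 / 26.9040 = 1591.66 K
T_ad = 138 + 1591.66 = 1729.66 deg C


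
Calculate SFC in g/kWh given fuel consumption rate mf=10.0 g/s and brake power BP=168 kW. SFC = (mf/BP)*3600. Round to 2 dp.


SFC = (mf / BP) * 3600
Rate = 10.0 / 168 = 0.059524 g/(s*kW)
SFC = 0.059524 * 3600 = 214.29 g/kWh


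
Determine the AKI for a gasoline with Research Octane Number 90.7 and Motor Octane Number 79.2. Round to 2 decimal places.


AKI = (RON + MON) / 2
AKI = (90.7 + 79.2) / 2
AKI = 169.9 / 2 = 84.95


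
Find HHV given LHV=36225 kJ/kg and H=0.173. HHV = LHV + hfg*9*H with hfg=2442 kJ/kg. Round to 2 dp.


HHV = LHV + hfg * 9 * H
Water addition = 2442 * 9 * 0.173 = 3802.194 kJ/kg
HHV = 36225 + 3802.194 = 40027.19 kJ/kg


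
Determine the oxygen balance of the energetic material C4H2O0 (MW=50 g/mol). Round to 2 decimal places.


OB = -1600 * (2C + H/2 - O) / MW
Inner = 2*4 + 2/2 - 0 = 9.00
OB = -1600 * 9.00 / 50 = -288.00%


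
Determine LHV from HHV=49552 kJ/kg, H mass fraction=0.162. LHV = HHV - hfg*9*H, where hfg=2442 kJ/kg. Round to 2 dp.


LHV = HHV - hfg * 9 * H
Water correction = 2442 * 9 * 0.162 = 3560.436 kJ/kg
LHV = 49552 - 3560.436 = 45991.56 kJ/kg


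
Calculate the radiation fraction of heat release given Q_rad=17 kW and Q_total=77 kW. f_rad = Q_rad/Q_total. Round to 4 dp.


f_rad = Q_rad / Q_total
f_rad = 17 / 77 = 0.2208


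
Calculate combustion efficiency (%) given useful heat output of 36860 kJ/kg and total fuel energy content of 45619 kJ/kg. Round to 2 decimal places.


Efficiency = (Q_useful / Q_fuel) * 100
Efficiency = (36860 / 45619) * 100
Efficiency = 0.8080 * 100 = 80.80%


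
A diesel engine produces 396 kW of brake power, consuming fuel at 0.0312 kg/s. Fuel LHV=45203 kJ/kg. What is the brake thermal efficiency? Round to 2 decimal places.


eta_BTE = (BP / (mf * LHV)) * 100
Denominator = 0.0312 * 45203 = 1410.3336 kW
eta_BTE = (396 / 1410.3336) * 100 = 28.08%


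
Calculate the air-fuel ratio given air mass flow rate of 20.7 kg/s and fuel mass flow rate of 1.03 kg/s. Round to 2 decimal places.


AFR = m_air / m_fuel
AFR = 20.7 / 1.03 = 20.10


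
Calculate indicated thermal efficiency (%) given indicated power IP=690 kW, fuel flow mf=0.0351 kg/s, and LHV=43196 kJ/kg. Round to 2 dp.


eta_ith = (IP / (mf * LHV)) * 100
Denominator = 0.0351 * 43196 = 1516.1796 kW
eta_ith = (690 / 1516.1796) * 100 = 45.51%


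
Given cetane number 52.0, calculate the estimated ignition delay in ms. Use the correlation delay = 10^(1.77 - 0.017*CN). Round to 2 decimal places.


delay = 10^(1.77 - 0.017*CN)
Exponent = 1.77 - 0.017*52.0 = 0.8860
delay = 10^0.8860 = 7.69 ms


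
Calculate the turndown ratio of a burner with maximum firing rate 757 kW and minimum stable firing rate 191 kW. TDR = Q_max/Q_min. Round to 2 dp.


TDR = Q_max / Q_min
TDR = 757 / 191 = 3.96


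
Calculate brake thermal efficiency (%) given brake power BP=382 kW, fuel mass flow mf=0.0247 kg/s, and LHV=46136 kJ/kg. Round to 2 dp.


eta_BTE = (BP / (mf * LHV)) * 100
Denominator = 0.0247 * 46136 = 1139.5592 kW
eta_BTE = (382 / 1139.5592) * 100 = 33.52%


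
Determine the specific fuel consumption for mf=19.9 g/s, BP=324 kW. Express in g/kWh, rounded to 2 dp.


SFC = (mf / BP) * 3600
Rate = 19.9 / 324 = 0.061420 g/(s*kW)
SFC = 0.061420 * 3600 = 221.11 g/kWh


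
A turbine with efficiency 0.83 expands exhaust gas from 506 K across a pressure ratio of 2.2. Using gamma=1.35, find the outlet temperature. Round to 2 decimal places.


T_out = T_in * (1 - eta * (1 - PR^(-(gamma-1)/gamma)))
Exponent = -(1.35-1)/1.35 = -0.25925926
PR^exp = 2.2^(-0.25925926) = 0.81512413
Factor = 1 - 0.83*(1 - 0.81512413) = 0.84655303
T_out = 506 * 0.84655303 = 428.36 K


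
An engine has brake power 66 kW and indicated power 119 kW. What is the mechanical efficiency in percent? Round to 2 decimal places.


eta_mech = (BP / IP) * 100
Ratio = 66 / 119 = 0.5546
eta_mech = 0.5546 * 100 = 55.46%


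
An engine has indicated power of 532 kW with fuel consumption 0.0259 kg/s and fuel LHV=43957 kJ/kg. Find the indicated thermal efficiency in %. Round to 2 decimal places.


eta_ith = (IP / (mf * LHV)) * 100
Denominator = 0.0259 * 43957 = 1138.4863 kW
eta_ith = (532 / 1138.4863) * 100 = 46.73%


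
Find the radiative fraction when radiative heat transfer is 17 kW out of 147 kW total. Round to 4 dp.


f_rad = Q_rad / Q_total
f_rad = 17 / 147 = 0.1156


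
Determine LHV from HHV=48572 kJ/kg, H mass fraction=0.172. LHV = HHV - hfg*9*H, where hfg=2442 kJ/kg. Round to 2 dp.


LHV = HHV - hfg * 9 * H
Water correction = 2442 * 9 * 0.172 = 3780.216 kJ/kg
LHV = 48572 - 3780.216 = 44791.78 kJ/kg


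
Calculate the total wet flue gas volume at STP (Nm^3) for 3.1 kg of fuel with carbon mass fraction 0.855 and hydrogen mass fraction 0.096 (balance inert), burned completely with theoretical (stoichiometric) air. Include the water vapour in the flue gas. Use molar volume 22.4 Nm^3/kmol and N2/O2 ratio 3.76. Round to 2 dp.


Per kg fuel: CO2 = (C/12 kmol)*22.4 = (0.855/12)*22.4 = 1.59600 Nm^3
Per kg fuel: H2O = (H/2 kmol)*22.4 = (0.096/2)*22.4 = 1.07520 Nm^3
O2 needed per kg fuel = C/12 + H/4 = 0.855/12 + 0.096/4 = 0.09525000 kmol
Per kg fuel: N2 = O2*3.76*22.4 = 0.09525000*3.76*22.4 = 8.02234 Nm^3
Total per kg = 1.59600 + 1.07520 + 8.02234 = 10.69354 Nm^3
Total = 10.69354 * 3.1 = 33.15 Nm^3


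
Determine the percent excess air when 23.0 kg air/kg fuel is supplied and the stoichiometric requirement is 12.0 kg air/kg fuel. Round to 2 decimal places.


Excess air = actual - stoichiometric = 23.0 - 12.0 = 11.00 kg/kg fuel
Excess air % = (excess / stoich) * 100 = (11.00 / 12.0) * 100 = 91.67%


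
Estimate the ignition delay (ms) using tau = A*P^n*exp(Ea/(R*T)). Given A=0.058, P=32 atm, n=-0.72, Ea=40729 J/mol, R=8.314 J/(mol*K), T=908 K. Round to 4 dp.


tau = A * P^n * exp(Ea/(R*T))
P^n = 32^(-0.72) = 0.08246924
Ea/(R*T) = 40729/(8.314*908) = 5.395204
exp(Ea/(R*T)) = 220.347115
tau = 0.058 * 0.08246924 * 220.347115 = 1.0540 ms


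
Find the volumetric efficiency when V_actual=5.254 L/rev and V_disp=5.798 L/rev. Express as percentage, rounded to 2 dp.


eta_v = (V_actual / V_disp) * 100
Ratio = 5.254 / 5.798 = 0.9062
eta_v = 0.9062 * 100 = 90.62%


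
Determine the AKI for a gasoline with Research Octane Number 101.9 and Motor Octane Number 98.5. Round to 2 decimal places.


AKI = (RON + MON) / 2
AKI = (101.9 + 98.5) / 2
AKI = 200.4 / 2 = 100.20


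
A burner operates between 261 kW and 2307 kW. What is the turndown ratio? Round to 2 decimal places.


TDR = Q_max / Q_min
TDR = 2307 / 261 = 8.84


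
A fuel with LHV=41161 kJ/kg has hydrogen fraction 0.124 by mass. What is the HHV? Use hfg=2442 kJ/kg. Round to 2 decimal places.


HHV = LHV + hfg * 9 * H
Water addition = 2442 * 9 * 0.124 = 2725.272 kJ/kg
HHV = 41161 + 2725.272 = 43886.27 kJ/kg


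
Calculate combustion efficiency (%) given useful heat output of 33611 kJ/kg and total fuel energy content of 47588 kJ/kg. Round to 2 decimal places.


Efficiency = (Q_useful / Q_fuel) * 100
Efficiency = (33611 / 47588) * 100
Efficiency = 0.7063 * 100 = 70.63%


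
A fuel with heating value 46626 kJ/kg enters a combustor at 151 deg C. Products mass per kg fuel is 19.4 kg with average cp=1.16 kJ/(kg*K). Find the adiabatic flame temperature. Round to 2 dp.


T_ad = T_in + Hc / (m_p * cp)
Denominator = 19.4 * 1.16 = 22.5040
Temperature rise = 46626 / 22.5040 = 2071.90 K
T_ad = 151 + 2071.90 = 2222.90 deg C


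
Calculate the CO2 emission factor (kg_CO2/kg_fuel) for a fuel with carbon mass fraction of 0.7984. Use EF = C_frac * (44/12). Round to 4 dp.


EF = C_frac * (M_CO2 / M_C)
EF = 0.7984 * (44/12)
EF = 0.7984 * 3.666667 = 2.9275 kg_CO2/kg_fuel


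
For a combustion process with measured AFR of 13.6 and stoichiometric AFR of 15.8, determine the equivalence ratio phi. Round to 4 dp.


phi = AFR_stoich / AFR_actual
phi = 15.8 / 13.6 = 1.1618


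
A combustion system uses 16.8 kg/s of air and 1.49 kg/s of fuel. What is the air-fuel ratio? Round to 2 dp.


AFR = m_air / m_fuel
AFR = 16.8 / 1.49 = 11.28


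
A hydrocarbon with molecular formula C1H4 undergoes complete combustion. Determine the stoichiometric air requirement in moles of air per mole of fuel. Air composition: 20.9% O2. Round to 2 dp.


Balanced combustion: C1H4 + 2 O2 -> 1 CO2 + 2 H2O
O2 needed = C + H/4 = 1 + 4/4 = 2.00 moles
Air moles = O2 / 0.209 = 2.00 / 0.209 = 9.57 moles air


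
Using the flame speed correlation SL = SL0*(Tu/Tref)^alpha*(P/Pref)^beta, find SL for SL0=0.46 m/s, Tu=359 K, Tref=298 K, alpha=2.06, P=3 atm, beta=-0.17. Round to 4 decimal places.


SL = SL0 * (Tu/Tref)^alpha * (P/Pref)^beta
T ratio = 359/298 = 1.20469799
(T ratio)^alpha = 1.20469799^2.06 = 1.467605
(P/Pref)^beta = 3^(-0.17) = 0.829639
SL = 0.46 * 1.467605 * 0.829639 = 0.5601 m/s


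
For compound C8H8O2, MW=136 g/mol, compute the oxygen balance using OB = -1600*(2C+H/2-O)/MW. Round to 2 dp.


OB = -1600 * (2C + H/2 - O) / MW
Inner = 2*8 + 8/2 - 2 = 18.00
OB = -1600 * 18.00 / 136 = -211.76%


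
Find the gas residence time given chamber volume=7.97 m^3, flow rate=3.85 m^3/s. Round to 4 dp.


tau = V / Q_flow
tau = 7.97 / 3.85 = 2.0701 s


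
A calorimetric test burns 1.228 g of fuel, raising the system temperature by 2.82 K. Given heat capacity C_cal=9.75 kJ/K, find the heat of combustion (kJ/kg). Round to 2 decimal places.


Hc = C_cal * delta_T / m_fuel
Q_released = 9.75 * 2.82 = 27.4950 kJ
m_fuel = 1.228 g = 1.228/1000 kg = 0.001228 kg
Hc = 27.4950 / 0.001228 = 22390.07 kJ/kg


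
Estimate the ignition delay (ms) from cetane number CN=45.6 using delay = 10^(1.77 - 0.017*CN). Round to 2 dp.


delay = 10^(1.77 - 0.017*CN)
Exponent = 1.77 - 0.017*45.6 = 0.9948
delay = 10^0.9948 = 9.88 ms


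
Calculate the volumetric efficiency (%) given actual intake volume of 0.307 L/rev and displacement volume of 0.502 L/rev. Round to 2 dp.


eta_v = (V_actual / V_disp) * 100
Ratio = 0.307 / 0.502 = 0.6116
eta_v = 0.6116 * 100 = 61.16%


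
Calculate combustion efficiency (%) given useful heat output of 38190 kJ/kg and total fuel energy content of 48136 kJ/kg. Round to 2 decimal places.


Efficiency = (Q_useful / Q_fuel) * 100
Efficiency = (38190 / 48136) * 100
Efficiency = 0.7934 * 100 = 79.34%


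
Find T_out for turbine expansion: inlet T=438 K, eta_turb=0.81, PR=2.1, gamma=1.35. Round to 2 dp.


T_out = T_in * (1 - eta * (1 - PR^(-(gamma-1)/gamma)))
Exponent = -(1.35-1)/1.35 = -0.25925926
PR^exp = 2.1^(-0.25925926) = 0.82501466
Factor = 1 - 0.81*(1 - 0.82501466) = 0.85826187
T_out = 438 * 0.85826187 = 375.92 K


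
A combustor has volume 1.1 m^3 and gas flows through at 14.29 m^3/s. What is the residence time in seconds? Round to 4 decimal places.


tau = V / Q_flow
tau = 1.1 / 14.29 = 0.0770 s


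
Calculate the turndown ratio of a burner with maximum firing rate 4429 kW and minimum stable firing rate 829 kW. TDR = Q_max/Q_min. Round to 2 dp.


TDR = Q_max / Q_min
TDR = 4429 / 829 = 5.34


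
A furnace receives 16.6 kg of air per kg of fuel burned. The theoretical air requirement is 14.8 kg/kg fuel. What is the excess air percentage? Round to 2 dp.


Excess air = actual - stoichiometric = 16.6 - 14.8 = 1.80 kg/kg fuel
Excess air % = (excess / stoich) * 100 = (1.80 / 14.8) * 100 = 12.16%


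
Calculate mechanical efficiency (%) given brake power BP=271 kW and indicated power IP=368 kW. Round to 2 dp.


eta_mech = (BP / IP) * 100
Ratio = 271 / 368 = 0.7364
eta_mech = 0.7364 * 100 = 73.64%


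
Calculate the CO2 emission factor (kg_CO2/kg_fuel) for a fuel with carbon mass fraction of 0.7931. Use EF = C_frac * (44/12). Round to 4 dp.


EF = C_frac * (M_CO2 / M_C)
EF = 0.7931 * (44/12)
EF = 0.7931 * 3.666667 = 2.9080 kg_CO2/kg_fuel


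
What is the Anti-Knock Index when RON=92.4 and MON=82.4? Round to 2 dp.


AKI = (RON + MON) / 2
AKI = (92.4 + 82.4) / 2
AKI = 174.8 / 2 = 87.40


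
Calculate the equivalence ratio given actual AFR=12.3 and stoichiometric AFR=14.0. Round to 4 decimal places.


phi = AFR_stoich / AFR_actual
phi = 14.0 / 12.3 = 1.1382


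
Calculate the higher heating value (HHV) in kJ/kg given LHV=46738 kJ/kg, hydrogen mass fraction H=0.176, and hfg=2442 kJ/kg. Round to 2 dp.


HHV = LHV + hfg * 9 * H
Water addition = 2442 * 9 * 0.176 = 3868.128 kJ/kg
HHV = 46738 + 3868.128 = 50606.13 kJ/kg


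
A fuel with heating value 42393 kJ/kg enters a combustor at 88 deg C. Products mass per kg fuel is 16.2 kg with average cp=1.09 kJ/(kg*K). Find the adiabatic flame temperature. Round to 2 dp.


T_ad = T_in + Hc / (m_p * cp)
Denominator = 16.2 * 1.09 = 17.6580
Temperature rise = 42393 / 17.6580 = 2400.78 K
T_ad = 88 + 2400.78 = 2488.78 deg C


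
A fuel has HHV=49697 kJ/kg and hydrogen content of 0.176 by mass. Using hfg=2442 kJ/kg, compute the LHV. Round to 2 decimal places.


LHV = HHV - hfg * 9 * H
Water correction = 2442 * 9 * 0.176 = 3868.128 kJ/kg
LHV = 49697 - 3868.128 = 45828.87 kJ/kg


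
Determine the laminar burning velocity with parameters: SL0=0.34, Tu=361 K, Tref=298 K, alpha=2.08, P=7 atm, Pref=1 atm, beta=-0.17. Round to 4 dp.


SL = SL0 * (Tu/Tref)^alpha * (P/Pref)^beta
T ratio = 361/298 = 1.21140940
(T ratio)^alpha = 1.21140940^2.08 = 1.490202
(P/Pref)^beta = 7^(-0.17) = 0.718345
SL = 0.34 * 1.490202 * 0.718345 = 0.3640 m/s


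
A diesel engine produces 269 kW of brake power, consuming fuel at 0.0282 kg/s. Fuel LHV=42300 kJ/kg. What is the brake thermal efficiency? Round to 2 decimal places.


eta_BTE = (BP / (mf * LHV)) * 100
Denominator = 0.0282 * 42300 = 1192.8600 kW
eta_BTE = (269 / 1192.8600) * 100 = 22.55%


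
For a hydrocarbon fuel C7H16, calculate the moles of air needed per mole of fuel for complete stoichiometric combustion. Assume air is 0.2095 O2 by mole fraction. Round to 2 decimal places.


Balanced combustion: C7H16 + 11 O2 -> 7 CO2 + 8 H2O
O2 needed = C + H/4 = 7 + 16/4 = 11.00 moles
Air moles = O2 / 0.2095 = 11.00 / 0.2095 = 52.51 moles air


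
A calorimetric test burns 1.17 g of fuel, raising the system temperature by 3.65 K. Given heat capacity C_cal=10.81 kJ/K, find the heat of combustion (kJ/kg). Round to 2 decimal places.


Hc = C_cal * delta_T / m_fuel
Q_released = 10.81 * 3.65 = 39.4565 kJ
m_fuel = 1.17 g = 1.17/1000 kg = 0.001170 kg
Hc = 39.4565 / 0.001170 = 33723.50 kJ/kg


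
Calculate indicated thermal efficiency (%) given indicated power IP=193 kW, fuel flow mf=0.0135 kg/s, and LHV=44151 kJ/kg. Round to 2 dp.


eta_ith = (IP / (mf * LHV)) * 100
Denominator = 0.0135 * 44151 = 596.0385 kW
eta_ith = (193 / 596.0385) * 100 = 32.38%


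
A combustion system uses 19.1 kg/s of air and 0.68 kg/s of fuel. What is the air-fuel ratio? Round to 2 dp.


AFR = m_air / m_fuel
AFR = 19.1 / 0.68 = 28.09


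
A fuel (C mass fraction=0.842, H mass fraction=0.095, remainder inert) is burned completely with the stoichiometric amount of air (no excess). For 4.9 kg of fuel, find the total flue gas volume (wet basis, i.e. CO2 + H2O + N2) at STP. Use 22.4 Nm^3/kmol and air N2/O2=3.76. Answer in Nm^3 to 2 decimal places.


Per kg fuel: CO2 = (C/12 kmol)*22.4 = (0.842/12)*22.4 = 1.57173 Nm^3
Per kg fuel: H2O = (H/2 kmol)*22.4 = (0.095/2)*22.4 = 1.06400 Nm^3
O2 needed per kg fuel = C/12 + H/4 = 0.842/12 + 0.095/4 = 0.09391667 kmol
Per kg fuel: N2 = O2*3.76*22.4 = 0.09391667*3.76*22.4 = 7.91004 Nm^3
Total per kg = 1.57173 + 1.06400 + 7.91004 = 10.54577 Nm^3
Total = 10.54577 * 4.9 = 51.67 Nm^3


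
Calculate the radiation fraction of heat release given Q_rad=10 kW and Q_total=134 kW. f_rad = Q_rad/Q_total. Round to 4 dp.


f_rad = Q_rad / Q_total
f_rad = 10 / 134 = 0.0746


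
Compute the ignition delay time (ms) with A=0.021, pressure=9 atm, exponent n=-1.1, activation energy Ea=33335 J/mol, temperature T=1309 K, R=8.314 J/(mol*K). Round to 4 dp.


tau = A * P^n * exp(Ea/(R*T))
P^n = 9^(-1.1) = 0.08919351
Ea/(R*T) = 33335/(8.314*1309) = 3.063027
exp(Ea/(R*T)) = 21.392209
tau = 0.021 * 0.08919351 * 21.392209 = 0.0401 ms


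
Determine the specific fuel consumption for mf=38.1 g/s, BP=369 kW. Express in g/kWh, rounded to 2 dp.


SFC = (mf / BP) * 3600
Rate = 38.1 / 369 = 0.103252 g/(s*kW)
SFC = 0.103252 * 3600 = 371.71 g/kWh


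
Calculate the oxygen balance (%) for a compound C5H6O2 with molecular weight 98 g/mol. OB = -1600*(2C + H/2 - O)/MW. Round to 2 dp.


OB = -1600 * (2C + H/2 - O) / MW
Inner = 2*5 + 6/2 - 2 = 11.00
OB = -1600 * 11.00 / 98 = -179.59%


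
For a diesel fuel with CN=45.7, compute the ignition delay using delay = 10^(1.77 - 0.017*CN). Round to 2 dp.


delay = 10^(1.77 - 0.017*CN)
Exponent = 1.77 - 0.017*45.7 = 0.9931
delay = 10^0.9931 = 9.84 ms


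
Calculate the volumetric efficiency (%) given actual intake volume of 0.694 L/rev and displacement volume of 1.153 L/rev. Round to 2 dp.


eta_v = (V_actual / V_disp) * 100
Ratio = 0.694 / 1.153 = 0.6019
eta_v = 0.6019 * 100 = 60.19%


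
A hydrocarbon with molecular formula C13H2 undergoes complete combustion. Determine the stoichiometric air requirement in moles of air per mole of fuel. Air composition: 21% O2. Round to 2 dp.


Balanced combustion: C13H2 + 13.5 O2 -> 13 CO2 + 1 H2O
O2 needed = C + H/4 = 13 + 2/4 = 13.50 moles
Air moles = O2 / 0.21 = 13.50 / 0.21 = 64.29 moles air


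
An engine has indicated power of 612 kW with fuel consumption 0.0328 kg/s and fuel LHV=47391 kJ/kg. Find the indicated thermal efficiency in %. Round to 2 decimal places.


eta_ith = (IP / (mf * LHV)) * 100
Denominator = 0.0328 * 47391 = 1554.4248 kW
eta_ith = (612 / 1554.4248) * 100 = 39.37%


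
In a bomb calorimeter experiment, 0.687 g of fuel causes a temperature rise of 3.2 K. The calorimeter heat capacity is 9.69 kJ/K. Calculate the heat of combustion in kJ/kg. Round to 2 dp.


Hc = C_cal * delta_T / m_fuel
Q_released = 9.69 * 3.2 = 31.0080 kJ
m_fuel = 0.687 g = 0.687/1000 kg = 0.000687 kg
Hc = 31.0080 / 0.000687 = 45135.37 kJ/kg


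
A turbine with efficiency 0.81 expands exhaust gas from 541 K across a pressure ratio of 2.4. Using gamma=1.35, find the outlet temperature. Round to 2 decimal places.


T_out = T_in * (1 - eta * (1 - PR^(-(gamma-1)/gamma)))
Exponent = -(1.35-1)/1.35 = -0.25925926
PR^exp = 2.4^(-0.25925926) = 0.79694200
Factor = 1 - 0.81*(1 - 0.79694200) = 0.83552302
T_out = 541 * 0.83552302 = 452.02 K


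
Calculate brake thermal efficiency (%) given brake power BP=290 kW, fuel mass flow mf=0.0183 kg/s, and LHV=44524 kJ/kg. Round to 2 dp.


eta_BTE = (BP / (mf * LHV)) * 100
Denominator = 0.0183 * 44524 = 814.7892 kW
eta_BTE = (290 / 814.7892) * 100 = 35.59%


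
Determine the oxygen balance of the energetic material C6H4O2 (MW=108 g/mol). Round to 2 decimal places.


OB = -1600 * (2C + H/2 - O) / MW
Inner = 2*6 + 4/2 - 2 = 12.00
OB = -1600 * 12.00 / 108 = -177.78%


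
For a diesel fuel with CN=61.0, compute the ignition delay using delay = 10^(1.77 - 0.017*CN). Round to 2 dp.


delay = 10^(1.77 - 0.017*CN)
Exponent = 1.77 - 0.017*61.0 = 0.7330
delay = 10^0.7330 = 5.41 ms


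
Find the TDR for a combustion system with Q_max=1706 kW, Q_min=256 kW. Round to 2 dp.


TDR = Q_max / Q_min
TDR = 1706 / 256 = 6.66


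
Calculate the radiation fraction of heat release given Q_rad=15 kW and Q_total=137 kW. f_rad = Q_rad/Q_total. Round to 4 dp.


f_rad = Q_rad / Q_total
f_rad = 15 / 137 = 0.1095


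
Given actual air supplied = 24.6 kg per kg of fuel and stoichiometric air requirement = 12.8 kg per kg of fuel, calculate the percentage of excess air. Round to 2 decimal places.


Excess air = actual - stoichiometric = 24.6 - 12.8 = 11.80 kg/kg fuel
Excess air % = (excess / stoich) * 100 = (11.80 / 12.8) * 100 = 92.19%


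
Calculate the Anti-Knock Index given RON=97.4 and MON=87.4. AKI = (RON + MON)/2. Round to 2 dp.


AKI = (RON + MON) / 2
AKI = (97.4 + 87.4) / 2
AKI = 184.8 / 2 = 92.40


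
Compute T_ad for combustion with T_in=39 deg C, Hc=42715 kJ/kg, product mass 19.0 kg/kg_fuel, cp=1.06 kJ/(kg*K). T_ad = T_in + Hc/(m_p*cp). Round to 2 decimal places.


T_ad = T_in + Hc / (m_p * cp)
Denominator = 19.0 * 1.06 = 20.1400
Temperature rise = 42715 / 20.1400 = 2120.90 K
T_ad = 39 + 2120.90 = 2159.90 deg C


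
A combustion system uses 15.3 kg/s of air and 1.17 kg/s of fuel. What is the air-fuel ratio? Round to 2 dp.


AFR = m_air / m_fuel
AFR = 15.3 / 1.17 = 13.08


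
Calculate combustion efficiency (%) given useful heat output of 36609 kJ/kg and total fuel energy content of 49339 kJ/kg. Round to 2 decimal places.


Efficiency = (Q_useful / Q_fuel) * 100
Efficiency = (36609 / 49339) * 100
Efficiency = 0.7420 * 100 = 74.20%


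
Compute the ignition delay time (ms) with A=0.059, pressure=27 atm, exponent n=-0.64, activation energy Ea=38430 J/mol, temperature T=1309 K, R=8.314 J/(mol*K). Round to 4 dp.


tau = A * P^n * exp(Ea/(R*T))
P^n = 27^(-0.64) = 0.12131854
Ea/(R*T) = 38430/(8.314*1309) = 3.531187
exp(Ea/(R*T)) = 34.164497
tau = 0.059 * 0.12131854 * 34.164497 = 0.2445 ms


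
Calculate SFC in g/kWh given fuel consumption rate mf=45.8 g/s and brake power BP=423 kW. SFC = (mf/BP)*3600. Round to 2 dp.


SFC = (mf / BP) * 3600
Rate = 45.8 / 423 = 0.108274 g/(s*kW)
SFC = 0.108274 * 3600 = 389.79 g/kWh


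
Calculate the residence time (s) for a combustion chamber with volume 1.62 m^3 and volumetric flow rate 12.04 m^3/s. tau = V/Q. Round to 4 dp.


tau = V / Q_flow
tau = 1.62 / 12.04 = 0.1346 s


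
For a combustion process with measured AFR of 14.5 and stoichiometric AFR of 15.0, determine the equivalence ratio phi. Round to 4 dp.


phi = AFR_stoich / AFR_actual
phi = 15.0 / 14.5 = 1.0345


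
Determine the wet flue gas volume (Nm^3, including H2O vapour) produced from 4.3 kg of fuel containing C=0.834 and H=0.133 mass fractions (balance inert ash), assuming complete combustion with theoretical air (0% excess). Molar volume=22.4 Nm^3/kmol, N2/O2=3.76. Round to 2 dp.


Per kg fuel: CO2 = (C/12 kmol)*22.4 = (0.834/12)*22.4 = 1.55680 Nm^3
Per kg fuel: H2O = (H/2 kmol)*22.4 = (0.133/2)*22.4 = 1.48960 Nm^3
O2 needed per kg fuel = C/12 + H/4 = 0.834/12 + 0.133/4 = 0.10275000 kmol
Per kg fuel: N2 = O2*3.76*22.4 = 0.10275000*3.76*22.4 = 8.65402 Nm^3
Total per kg = 1.55680 + 1.48960 + 8.65402 = 11.70042 Nm^3
Total = 11.70042 * 4.3 = 50.31 Nm^3


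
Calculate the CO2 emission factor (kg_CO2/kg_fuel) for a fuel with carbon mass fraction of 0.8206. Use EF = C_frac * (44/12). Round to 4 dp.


EF = C_frac * (M_CO2 / M_C)
EF = 0.8206 * (44/12)
EF = 0.8206 * 3.666667 = 3.0089 kg_CO2/kg_fuel


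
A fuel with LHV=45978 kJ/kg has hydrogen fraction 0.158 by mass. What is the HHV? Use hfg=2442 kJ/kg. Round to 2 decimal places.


HHV = LHV + hfg * 9 * H
Water addition = 2442 * 9 * 0.158 = 3472.524 kJ/kg
HHV = 45978 + 3472.524 = 49450.52 kJ/kg


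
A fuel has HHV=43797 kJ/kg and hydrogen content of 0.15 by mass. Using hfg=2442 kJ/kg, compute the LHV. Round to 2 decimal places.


LHV = HHV - hfg * 9 * H
Water correction = 2442 * 9 * 0.15 = 3296.700 kJ/kg
LHV = 43797 - 3296.700 = 40500.30 kJ/kg


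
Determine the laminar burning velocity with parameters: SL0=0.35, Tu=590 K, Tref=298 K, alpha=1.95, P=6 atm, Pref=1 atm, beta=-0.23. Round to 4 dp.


SL = SL0 * (Tu/Tref)^alpha * (P/Pref)^beta
T ratio = 590/298 = 1.97986577
(T ratio)^alpha = 1.97986577^1.95 = 3.788259
(P/Pref)^beta = 6^(-0.23) = 0.662255
SL = 0.35 * 3.788259 * 0.662255 = 0.8781 m/s


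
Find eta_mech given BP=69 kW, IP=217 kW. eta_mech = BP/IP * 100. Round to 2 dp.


eta_mech = (BP / IP) * 100
Ratio = 69 / 217 = 0.3180
eta_mech = 0.3180 * 100 = 31.80%


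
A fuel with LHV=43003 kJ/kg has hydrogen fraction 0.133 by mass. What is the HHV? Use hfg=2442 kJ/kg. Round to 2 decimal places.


HHV = LHV + hfg * 9 * H
Water addition = 2442 * 9 * 0.133 = 2923.074 kJ/kg
HHV = 43003 + 2923.074 = 45926.07 kJ/kg


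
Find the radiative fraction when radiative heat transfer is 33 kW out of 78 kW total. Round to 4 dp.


f_rad = Q_rad / Q_total
f_rad = 33 / 78 = 0.4231


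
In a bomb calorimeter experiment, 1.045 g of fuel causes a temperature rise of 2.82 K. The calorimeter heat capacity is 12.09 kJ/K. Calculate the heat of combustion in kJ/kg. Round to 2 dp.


Hc = C_cal * delta_T / m_fuel
Q_released = 12.09 * 2.82 = 34.0938 kJ
m_fuel = 1.045 g = 1.045/1000 kg = 0.001045 kg
Hc = 34.0938 / 0.001045 = 32625.65 kJ/kg


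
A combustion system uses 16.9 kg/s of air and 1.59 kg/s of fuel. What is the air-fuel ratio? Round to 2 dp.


AFR = m_air / m_fuel
AFR = 16.9 / 1.59 = 10.63


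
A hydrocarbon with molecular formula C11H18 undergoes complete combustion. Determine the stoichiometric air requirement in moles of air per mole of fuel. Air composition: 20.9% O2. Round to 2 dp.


Balanced combustion: C11H18 + 15.5 O2 -> 11 CO2 + 9 H2O
O2 needed = C + H/4 = 11 + 18/4 = 15.50 moles
Air moles = O2 / 0.209 = 15.50 / 0.209 = 74.16 moles air


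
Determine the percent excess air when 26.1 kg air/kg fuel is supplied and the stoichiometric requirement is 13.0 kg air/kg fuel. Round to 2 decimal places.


Excess air = actual - stoichiometric = 26.1 - 13.0 = 13.10 kg/kg fuel
Excess air % = (excess / stoich) * 100 = (13.10 / 13.0) * 100 = 100.77%


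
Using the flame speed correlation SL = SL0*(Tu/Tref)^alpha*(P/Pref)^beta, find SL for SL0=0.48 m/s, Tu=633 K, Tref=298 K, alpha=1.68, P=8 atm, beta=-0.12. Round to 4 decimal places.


SL = SL0 * (Tu/Tref)^alpha * (P/Pref)^beta
T ratio = 633/298 = 2.12416107
(T ratio)^alpha = 2.12416107^1.68 = 3.545479
(P/Pref)^beta = 8^(-0.12) = 0.779165
SL = 0.48 * 3.545479 * 0.779165 = 1.3260 m/s


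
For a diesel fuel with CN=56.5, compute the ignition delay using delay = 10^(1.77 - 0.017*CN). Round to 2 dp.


delay = 10^(1.77 - 0.017*CN)
Exponent = 1.77 - 0.017*56.5 = 0.8095
delay = 10^0.8095 = 6.45 ms


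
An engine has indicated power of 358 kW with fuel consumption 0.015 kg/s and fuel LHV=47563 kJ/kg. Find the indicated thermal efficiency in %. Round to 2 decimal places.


eta_ith = (IP / (mf * LHV)) * 100
Denominator = 0.015 * 47563 = 713.4450 kW
eta_ith = (358 / 713.4450) * 100 = 50.18%


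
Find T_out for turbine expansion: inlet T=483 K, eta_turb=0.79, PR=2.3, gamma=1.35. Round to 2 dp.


T_out = T_in * (1 - eta * (1 - PR^(-(gamma-1)/gamma)))
Exponent = -(1.35-1)/1.35 = -0.25925926
PR^exp = 2.3^(-0.25925926) = 0.80578413
Factor = 1 - 0.79*(1 - 0.80578413) = 0.84656946
T_out = 483 * 0.84656946 = 408.89 K


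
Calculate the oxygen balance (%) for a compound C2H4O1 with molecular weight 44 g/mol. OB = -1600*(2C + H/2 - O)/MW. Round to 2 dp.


OB = -1600 * (2C + H/2 - O) / MW
Inner = 2*2 + 4/2 - 1 = 5.00
OB = -1600 * 5.00 / 44 = -181.82%


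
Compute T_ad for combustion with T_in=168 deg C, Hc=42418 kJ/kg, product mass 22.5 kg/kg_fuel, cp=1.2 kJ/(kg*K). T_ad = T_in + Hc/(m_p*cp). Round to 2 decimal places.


T_ad = T_in + Hc / (m_p * cp)
Denominator = 22.5 * 1.2 = 27.0000
Temperature rise = 42418 / 27.0000 = 1571.04 K
T_ad = 168 + 1571.04 = 1739.04 deg C


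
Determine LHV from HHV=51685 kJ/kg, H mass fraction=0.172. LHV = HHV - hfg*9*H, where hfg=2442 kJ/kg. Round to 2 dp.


LHV = HHV - hfg * 9 * H
Water correction = 2442 * 9 * 0.172 = 3780.216 kJ/kg
LHV = 51685 - 3780.216 = 47904.78 kJ/kg
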